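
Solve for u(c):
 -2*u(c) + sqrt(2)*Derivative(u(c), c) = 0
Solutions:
 u(c) = C1*exp(sqrt(2)*c)


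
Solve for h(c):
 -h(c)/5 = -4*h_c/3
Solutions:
 h(c) = C1*exp(3*c/20)


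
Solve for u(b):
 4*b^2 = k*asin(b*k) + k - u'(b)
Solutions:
 u(b) = C1 - 4*b^3/3 + b*k + k*Piecewise((b*asin(b*k) + sqrt(-b^2*k^2 + 1)/k, Ne(k, 0)), (0, True))


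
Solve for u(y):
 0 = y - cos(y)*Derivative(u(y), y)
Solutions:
 u(y) = C1 + Integral(y/cos(y), y)


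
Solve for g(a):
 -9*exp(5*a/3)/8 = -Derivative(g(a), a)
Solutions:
 g(a) = C1 + 27*exp(5*a/3)/40


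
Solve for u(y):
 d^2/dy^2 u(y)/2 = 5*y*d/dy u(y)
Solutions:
 u(y) = C1 + C2*erfi(sqrt(5)*y)


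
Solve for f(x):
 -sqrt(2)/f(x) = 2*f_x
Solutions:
 f(x) = -sqrt(C1 - sqrt(2)*x)
 f(x) = sqrt(C1 - sqrt(2)*x)


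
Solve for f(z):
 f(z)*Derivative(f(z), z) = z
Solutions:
 f(z) = -sqrt(C1 + z^2)
 f(z) = sqrt(C1 + z^2)


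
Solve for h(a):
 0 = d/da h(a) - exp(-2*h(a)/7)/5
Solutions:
 h(a) = 7*log(-sqrt(C1 + a)) - 7*log(35) + 7*log(70)/2
 h(a) = 7*log(C1 + a)/2 - 7*log(35) + 7*log(70)/2


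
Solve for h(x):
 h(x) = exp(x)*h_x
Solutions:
 h(x) = C1*exp(-exp(-x))


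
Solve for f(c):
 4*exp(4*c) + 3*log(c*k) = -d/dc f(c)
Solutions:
 f(c) = C1 - 3*c*log(c*k) + 3*c - exp(4*c)


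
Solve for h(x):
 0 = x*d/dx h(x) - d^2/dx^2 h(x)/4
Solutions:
 h(x) = C1 + C2*erfi(sqrt(2)*x)


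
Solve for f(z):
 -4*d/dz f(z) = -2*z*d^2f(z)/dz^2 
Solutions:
 f(z) = C1 + C2*z^3


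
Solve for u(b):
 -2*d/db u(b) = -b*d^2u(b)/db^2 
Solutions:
 u(b) = C1 + C2*b^3


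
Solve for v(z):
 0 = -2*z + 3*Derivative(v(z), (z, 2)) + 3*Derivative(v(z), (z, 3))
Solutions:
 v(z) = C1 + C2*z + C3*exp(-z) + z^3/9 - z^2/3


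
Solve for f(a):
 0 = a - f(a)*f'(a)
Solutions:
 f(a) = -sqrt(C1 + a^2)
 f(a) = sqrt(C1 + a^2)


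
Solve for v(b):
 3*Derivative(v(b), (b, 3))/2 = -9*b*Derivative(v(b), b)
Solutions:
 v(b) = C1 + Integral(C2*airyai(-6^(1/3)*b) + C3*airybi(-6^(1/3)*b), b)


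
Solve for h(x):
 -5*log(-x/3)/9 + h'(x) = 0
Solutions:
 h(x) = C1 + 5*x*log(-x)/9 + 5*x*(-log(3) - 1)/9


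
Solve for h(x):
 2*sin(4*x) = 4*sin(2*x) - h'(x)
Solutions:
 h(x) = C1 + 4*sin(x)^4


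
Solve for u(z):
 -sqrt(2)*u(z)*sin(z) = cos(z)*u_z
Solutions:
 u(z) = C1*cos(z)^(sqrt(2))


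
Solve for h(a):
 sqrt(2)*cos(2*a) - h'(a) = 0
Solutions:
 h(a) = C1 + sqrt(2)*sin(2*a)/2


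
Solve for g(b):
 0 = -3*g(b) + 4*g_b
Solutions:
 g(b) = C1*exp(3*b/4)


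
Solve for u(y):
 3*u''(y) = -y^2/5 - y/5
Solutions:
 u(y) = C1 + C2*y - y^4/180 - y^3/90


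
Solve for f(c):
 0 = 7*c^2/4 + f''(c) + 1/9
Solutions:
 f(c) = C1 + C2*c - 7*c^4/48 - c^2/18


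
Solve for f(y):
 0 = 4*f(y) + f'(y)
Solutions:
 f(y) = C1*exp(-4*y)


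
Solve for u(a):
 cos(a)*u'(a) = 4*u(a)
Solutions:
 u(a) = C1*(sin(a)^2 + 2*sin(a) + 1)/(sin(a)^2 - 2*sin(a) + 1)


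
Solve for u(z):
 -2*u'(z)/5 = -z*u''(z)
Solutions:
 u(z) = C1 + C2*z^(7/5)


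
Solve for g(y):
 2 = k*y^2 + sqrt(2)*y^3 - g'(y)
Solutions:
 g(y) = C1 + k*y^3/3 + sqrt(2)*y^4/4 - 2*y


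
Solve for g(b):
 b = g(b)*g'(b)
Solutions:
 g(b) = -sqrt(C1 + b^2)
 g(b) = sqrt(C1 + b^2)


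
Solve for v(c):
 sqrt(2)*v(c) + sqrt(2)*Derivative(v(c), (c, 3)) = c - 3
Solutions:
 v(c) = C3*exp(-c) + sqrt(2)*c/2 + (C1*sin(sqrt(3)*c/2) + C2*cos(sqrt(3)*c/2))*exp(c/2) - 3*sqrt(2)/2


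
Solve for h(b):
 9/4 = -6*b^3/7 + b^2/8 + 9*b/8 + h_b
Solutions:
 h(b) = C1 + 3*b^4/14 - b^3/24 - 9*b^2/16 + 9*b/4


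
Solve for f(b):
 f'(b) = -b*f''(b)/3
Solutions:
 f(b) = C1 + C2/b^2


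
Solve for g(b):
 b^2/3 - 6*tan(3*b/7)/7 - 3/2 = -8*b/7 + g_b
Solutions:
 g(b) = C1 + b^3/9 + 4*b^2/7 - 3*b/2 + 2*log(cos(3*b/7))


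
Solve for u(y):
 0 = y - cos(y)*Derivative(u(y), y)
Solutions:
 u(y) = C1 + Integral(y/cos(y), y)


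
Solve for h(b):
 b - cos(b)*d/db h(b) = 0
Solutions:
 h(b) = C1 + Integral(b/cos(b), b)


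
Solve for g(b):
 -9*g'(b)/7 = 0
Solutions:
 g(b) = C1


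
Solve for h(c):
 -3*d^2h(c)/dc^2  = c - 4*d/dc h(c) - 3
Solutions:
 h(c) = C1 + C2*exp(4*c/3) + c^2/8 - 9*c/16


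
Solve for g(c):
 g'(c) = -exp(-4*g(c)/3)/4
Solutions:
 g(c) = 3*log(-I*(C1 - c/3)^(1/4))
 g(c) = 3*log(I*(C1 - c/3)^(1/4))
 g(c) = 3*log(-(C1 - c/3)^(1/4))
 g(c) = 3*log(C1 - c/3)/4


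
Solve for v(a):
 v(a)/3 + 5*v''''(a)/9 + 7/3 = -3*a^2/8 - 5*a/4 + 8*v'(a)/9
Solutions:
 v(a) = C1*exp(a*(-2^(1/3)*5^(2/3)*(29 + 9*sqrt(11))^(1/3) - 10 + 5*2^(2/3)*5^(1/3)/(29 + 9*sqrt(11))^(1/3))/30)*sin(10^(1/3)*sqrt(3)*a*(5*2^(1/3)/(29 + 9*sqrt(11))^(1/3) + 5^(1/3)*(29 + 9*sqrt(11))^(1/3))/30) + C2*exp(a*(-2^(1/3)*5^(2/3)*(29 + 9*sqrt(11))^(1/3) - 10 + 5*2^(2/3)*5^(1/3)/(29 + 9*sqrt(11))^(1/3))/30)*cos(10^(1/3)*sqrt(3)*a*(5*2^(1/3)/(29 + 9*sqrt(11))^(1/3) + 5^(1/3)*(29 + 9*sqrt(11))^(1/3))/30) + C3*exp(a) + C4*exp(a*(-5 - 5*2^(2/3)*5^(1/3)/(29 + 9*sqrt(11))^(1/3) + 2^(1/3)*5^(2/3)*(29 + 9*sqrt(11))^(1/3))/15) - 9*a^2/8 - 39*a/4 - 33


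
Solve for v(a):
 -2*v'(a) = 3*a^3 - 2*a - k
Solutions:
 v(a) = C1 - 3*a^4/8 + a^2/2 + a*k/2


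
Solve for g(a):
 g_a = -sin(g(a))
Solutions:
 g(a) = -acos((-C1 - exp(2*a))/(C1 - exp(2*a))) + 2*pi
 g(a) = acos((-C1 - exp(2*a))/(C1 - exp(2*a)))


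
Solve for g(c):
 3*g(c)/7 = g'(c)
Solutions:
 g(c) = C1*exp(3*c/7)


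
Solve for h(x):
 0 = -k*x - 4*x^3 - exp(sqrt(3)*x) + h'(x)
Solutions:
 h(x) = C1 + k*x^2/2 + x^4 + sqrt(3)*exp(sqrt(3)*x)/3


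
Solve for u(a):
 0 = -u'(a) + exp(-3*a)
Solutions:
 u(a) = C1 - exp(-3*a)/3


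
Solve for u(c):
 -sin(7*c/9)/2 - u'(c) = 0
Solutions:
 u(c) = C1 + 9*cos(7*c/9)/14


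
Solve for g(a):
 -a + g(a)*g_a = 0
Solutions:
 g(a) = -sqrt(C1 + a^2)
 g(a) = sqrt(C1 + a^2)


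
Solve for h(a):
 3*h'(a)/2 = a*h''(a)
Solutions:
 h(a) = C1 + C2*a^(5/2)


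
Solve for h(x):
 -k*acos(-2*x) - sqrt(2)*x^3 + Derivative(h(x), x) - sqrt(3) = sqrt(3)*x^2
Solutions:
 h(x) = C1 + k*(x*acos(-2*x) + sqrt(1 - 4*x^2)/2) + sqrt(2)*x^4/4 + sqrt(3)*x^3/3 + sqrt(3)*x


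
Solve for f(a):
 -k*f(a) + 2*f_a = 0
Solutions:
 f(a) = C1*exp(a*k/2)


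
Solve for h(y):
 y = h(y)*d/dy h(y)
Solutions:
 h(y) = -sqrt(C1 + y^2)
 h(y) = sqrt(C1 + y^2)


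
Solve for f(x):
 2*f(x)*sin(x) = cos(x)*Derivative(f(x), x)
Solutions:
 f(x) = C1/cos(x)^2


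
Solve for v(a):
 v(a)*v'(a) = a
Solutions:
 v(a) = -sqrt(C1 + a^2)
 v(a) = sqrt(C1 + a^2)


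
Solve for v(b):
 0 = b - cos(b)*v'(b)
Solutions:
 v(b) = C1 + Integral(b/cos(b), b)


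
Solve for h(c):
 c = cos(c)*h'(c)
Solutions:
 h(c) = C1 + Integral(c/cos(c), c)


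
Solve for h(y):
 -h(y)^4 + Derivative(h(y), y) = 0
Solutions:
 h(y) = (-1/(C1 + 3*y))^(1/3)
 h(y) = (-1/(C1 + y))^(1/3)*(-3^(2/3) - 3*3^(1/6)*I)/6
 h(y) = (-1/(C1 + y))^(1/3)*(-3^(2/3) + 3*3^(1/6)*I)/6


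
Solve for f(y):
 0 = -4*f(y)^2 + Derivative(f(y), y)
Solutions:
 f(y) = -1/(C1 + 4*y)


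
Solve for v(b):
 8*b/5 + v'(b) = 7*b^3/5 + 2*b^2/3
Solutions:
 v(b) = C1 + 7*b^4/20 + 2*b^3/9 - 4*b^2/5


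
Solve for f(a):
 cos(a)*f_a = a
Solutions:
 f(a) = C1 + Integral(a/cos(a), a)


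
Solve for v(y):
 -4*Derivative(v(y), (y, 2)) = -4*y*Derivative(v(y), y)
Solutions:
 v(y) = C1 + C2*erfi(sqrt(2)*y/2)


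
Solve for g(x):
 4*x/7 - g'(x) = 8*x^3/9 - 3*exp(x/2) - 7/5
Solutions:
 g(x) = C1 - 2*x^4/9 + 2*x^2/7 + 7*x/5 + 6*exp(x/2)


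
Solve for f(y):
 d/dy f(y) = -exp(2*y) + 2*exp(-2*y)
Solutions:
 f(y) = C1 - exp(2*y)/2 - exp(-2*y)


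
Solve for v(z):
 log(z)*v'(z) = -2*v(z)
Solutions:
 v(z) = C1*exp(-2*li(z))


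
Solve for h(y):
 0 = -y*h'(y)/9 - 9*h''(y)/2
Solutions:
 h(y) = C1 + C2*erf(y/9)


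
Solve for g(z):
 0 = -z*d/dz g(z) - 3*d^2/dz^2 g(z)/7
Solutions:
 g(z) = C1 + C2*erf(sqrt(42)*z/6)


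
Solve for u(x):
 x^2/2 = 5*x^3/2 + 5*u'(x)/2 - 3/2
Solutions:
 u(x) = C1 - x^4/4 + x^3/15 + 3*x/5


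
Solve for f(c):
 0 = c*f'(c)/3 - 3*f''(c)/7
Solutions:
 f(c) = C1 + C2*erfi(sqrt(14)*c/6)


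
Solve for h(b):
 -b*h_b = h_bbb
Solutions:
 h(b) = C1 + Integral(C2*airyai(-b) + C3*airybi(-b), b)


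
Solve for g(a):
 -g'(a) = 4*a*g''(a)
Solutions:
 g(a) = C1 + C2*a^(3/4)


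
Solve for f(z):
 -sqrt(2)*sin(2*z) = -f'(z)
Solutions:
 f(z) = C1 - sqrt(2)*cos(2*z)/2


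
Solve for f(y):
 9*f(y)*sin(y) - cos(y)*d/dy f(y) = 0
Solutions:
 f(y) = C1/cos(y)^9


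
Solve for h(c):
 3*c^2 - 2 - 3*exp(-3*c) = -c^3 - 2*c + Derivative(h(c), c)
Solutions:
 h(c) = C1 + c^4/4 + c^3 + c^2 - 2*c + exp(-3*c)


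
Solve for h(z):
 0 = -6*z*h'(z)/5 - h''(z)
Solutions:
 h(z) = C1 + C2*erf(sqrt(15)*z/5)


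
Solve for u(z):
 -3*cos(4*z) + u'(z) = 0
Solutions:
 u(z) = C1 + 3*sin(4*z)/4


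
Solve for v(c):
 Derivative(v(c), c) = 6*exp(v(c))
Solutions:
 v(c) = log(-1/(C1 + 6*c))


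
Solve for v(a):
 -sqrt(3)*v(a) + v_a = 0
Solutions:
 v(a) = C1*exp(sqrt(3)*a)


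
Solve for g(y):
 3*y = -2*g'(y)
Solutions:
 g(y) = C1 - 3*y^2/4


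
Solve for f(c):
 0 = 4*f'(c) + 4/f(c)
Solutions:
 f(c) = -sqrt(C1 - 2*c)
 f(c) = sqrt(C1 - 2*c)


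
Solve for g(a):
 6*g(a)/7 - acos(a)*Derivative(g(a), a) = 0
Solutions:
 g(a) = C1*exp(6*Integral(1/acos(a), a)/7)


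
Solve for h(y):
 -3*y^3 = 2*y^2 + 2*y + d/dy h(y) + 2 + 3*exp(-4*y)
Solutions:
 h(y) = C1 - 3*y^4/4 - 2*y^3/3 - y^2 - 2*y + 3*exp(-4*y)/4


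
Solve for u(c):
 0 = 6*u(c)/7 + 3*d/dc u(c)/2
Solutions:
 u(c) = C1*exp(-4*c/7)


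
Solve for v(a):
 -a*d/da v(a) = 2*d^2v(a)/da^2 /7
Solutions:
 v(a) = C1 + C2*erf(sqrt(7)*a/2)


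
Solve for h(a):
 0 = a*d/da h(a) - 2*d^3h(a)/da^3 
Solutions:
 h(a) = C1 + Integral(C2*airyai(2^(2/3)*a/2) + C3*airybi(2^(2/3)*a/2), a)


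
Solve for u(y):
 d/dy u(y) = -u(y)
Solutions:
 u(y) = C1*exp(-y)


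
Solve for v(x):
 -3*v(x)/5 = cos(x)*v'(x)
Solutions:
 v(x) = C1*(sin(x) - 1)^(3/10)/(sin(x) + 1)^(3/10)


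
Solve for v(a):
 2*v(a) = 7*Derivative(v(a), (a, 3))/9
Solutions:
 v(a) = C3*exp(18^(1/3)*7^(2/3)*a/7) + (C1*sin(3*2^(1/3)*3^(1/6)*7^(2/3)*a/14) + C2*cos(3*2^(1/3)*3^(1/6)*7^(2/3)*a/14))*exp(-18^(1/3)*7^(2/3)*a/14)


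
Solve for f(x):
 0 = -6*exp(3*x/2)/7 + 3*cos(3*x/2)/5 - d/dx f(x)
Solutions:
 f(x) = C1 - 4*exp(3*x/2)/7 + 2*sin(3*x/2)/5


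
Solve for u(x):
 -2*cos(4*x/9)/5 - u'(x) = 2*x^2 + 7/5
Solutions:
 u(x) = C1 - 2*x^3/3 - 7*x/5 - 9*sin(4*x/9)/10


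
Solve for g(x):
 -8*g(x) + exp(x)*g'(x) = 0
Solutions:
 g(x) = C1*exp(-8*exp(-x))


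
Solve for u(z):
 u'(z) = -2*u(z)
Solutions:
 u(z) = C1*exp(-2*z)


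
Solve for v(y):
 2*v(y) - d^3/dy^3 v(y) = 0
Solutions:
 v(y) = C3*exp(2^(1/3)*y) + (C1*sin(2^(1/3)*sqrt(3)*y/2) + C2*cos(2^(1/3)*sqrt(3)*y/2))*exp(-2^(1/3)*y/2)


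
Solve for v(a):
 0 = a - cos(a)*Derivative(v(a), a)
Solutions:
 v(a) = C1 + Integral(a/cos(a), a)


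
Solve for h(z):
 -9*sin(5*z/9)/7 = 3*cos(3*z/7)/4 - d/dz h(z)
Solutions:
 h(z) = C1 + 7*sin(3*z/7)/4 - 81*cos(5*z/9)/35


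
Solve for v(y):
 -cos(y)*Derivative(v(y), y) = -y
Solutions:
 v(y) = C1 + Integral(y/cos(y), y)


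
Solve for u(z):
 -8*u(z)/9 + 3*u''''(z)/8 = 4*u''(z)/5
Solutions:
 u(z) = C1*exp(-2*sqrt(10)*z*sqrt(6 + sqrt(111))/15) + C2*exp(2*sqrt(10)*z*sqrt(6 + sqrt(111))/15) + C3*sin(2*sqrt(10)*z*sqrt(-6 + sqrt(111))/15) + C4*cos(2*sqrt(10)*z*sqrt(-6 + sqrt(111))/15)


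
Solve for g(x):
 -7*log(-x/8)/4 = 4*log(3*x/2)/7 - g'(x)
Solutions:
 g(x) = C1 + 65*x*log(x)/28 + x*(-163*log(2) - 65 + 16*log(3) + 49*I*pi)/28


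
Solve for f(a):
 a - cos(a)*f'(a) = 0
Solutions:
 f(a) = C1 + Integral(a/cos(a), a)


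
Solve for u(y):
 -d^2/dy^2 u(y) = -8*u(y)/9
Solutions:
 u(y) = C1*exp(-2*sqrt(2)*y/3) + C2*exp(2*sqrt(2)*y/3)


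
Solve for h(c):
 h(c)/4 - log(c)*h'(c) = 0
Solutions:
 h(c) = C1*exp(li(c)/4)


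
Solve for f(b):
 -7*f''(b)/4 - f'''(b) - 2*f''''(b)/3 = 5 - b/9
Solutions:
 f(b) = C1 + C2*b + 2*b^3/189 - 638*b^2/441 + (C3*sin(sqrt(33)*b/4) + C4*cos(sqrt(33)*b/4))*exp(-3*b/4)


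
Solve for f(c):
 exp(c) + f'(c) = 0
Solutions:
 f(c) = C1 - exp(c)


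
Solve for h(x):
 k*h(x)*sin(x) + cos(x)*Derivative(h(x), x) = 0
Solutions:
 h(x) = C1*exp(k*log(cos(x)))


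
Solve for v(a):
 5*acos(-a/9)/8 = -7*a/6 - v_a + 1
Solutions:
 v(a) = C1 - 7*a^2/12 - 5*a*acos(-a/9)/8 + a - 5*sqrt(81 - a^2)/8


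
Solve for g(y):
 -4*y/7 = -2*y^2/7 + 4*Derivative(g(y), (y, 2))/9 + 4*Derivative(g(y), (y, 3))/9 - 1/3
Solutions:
 g(y) = C1 + C2*y + C3*exp(-y) + 3*y^4/56 - 3*y^3/7 + 93*y^2/56


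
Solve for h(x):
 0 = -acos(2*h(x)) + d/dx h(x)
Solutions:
 Integral(1/acos(2*_y), (_y, h(x))) = C1 + x


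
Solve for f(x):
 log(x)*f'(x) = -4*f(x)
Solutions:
 f(x) = C1*exp(-4*li(x))


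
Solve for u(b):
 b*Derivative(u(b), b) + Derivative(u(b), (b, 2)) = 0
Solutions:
 u(b) = C1 + C2*erf(sqrt(2)*b/2)


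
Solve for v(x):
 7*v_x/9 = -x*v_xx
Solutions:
 v(x) = C1 + C2*x^(2/9)


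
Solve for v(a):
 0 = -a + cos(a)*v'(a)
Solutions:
 v(a) = C1 + Integral(a/cos(a), a)


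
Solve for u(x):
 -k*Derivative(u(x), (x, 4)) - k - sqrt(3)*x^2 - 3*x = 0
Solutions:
 u(x) = C1 + C2*x + C3*x^2 + C4*x^3 - x^4/24 - sqrt(3)*x^6/(360*k) - x^5/(40*k)


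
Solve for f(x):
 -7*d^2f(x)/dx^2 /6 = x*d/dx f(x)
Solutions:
 f(x) = C1 + C2*erf(sqrt(21)*x/7)


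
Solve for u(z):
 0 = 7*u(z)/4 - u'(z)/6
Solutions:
 u(z) = C1*exp(21*z/2)


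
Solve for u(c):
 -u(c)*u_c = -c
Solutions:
 u(c) = -sqrt(C1 + c^2)
 u(c) = sqrt(C1 + c^2)


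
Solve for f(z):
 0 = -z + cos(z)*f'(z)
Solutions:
 f(z) = C1 + Integral(z/cos(z), z)


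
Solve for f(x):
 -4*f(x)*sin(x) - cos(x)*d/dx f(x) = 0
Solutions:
 f(x) = C1*cos(x)^4


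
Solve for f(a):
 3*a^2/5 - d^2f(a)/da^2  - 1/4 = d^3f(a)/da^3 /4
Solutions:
 f(a) = C1 + C2*a + C3*exp(-4*a) + a^4/20 - a^3/20 - 7*a^2/80


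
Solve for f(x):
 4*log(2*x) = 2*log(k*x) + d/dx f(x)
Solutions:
 f(x) = C1 + 2*x*(-log(k) - 1 + 2*log(2)) + 2*x*log(x)


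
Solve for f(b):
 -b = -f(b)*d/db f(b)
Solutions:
 f(b) = -sqrt(C1 + b^2)
 f(b) = sqrt(C1 + b^2)


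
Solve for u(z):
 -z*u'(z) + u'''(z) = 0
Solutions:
 u(z) = C1 + Integral(C2*airyai(z) + C3*airybi(z), z)


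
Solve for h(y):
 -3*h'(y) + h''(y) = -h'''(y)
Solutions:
 h(y) = C1 + C2*exp(y*(-1 + sqrt(13))/2) + C3*exp(-y*(1 + sqrt(13))/2)


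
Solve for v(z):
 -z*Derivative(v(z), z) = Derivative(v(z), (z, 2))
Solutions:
 v(z) = C1 + C2*erf(sqrt(2)*z/2)


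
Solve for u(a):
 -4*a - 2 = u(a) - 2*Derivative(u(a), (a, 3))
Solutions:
 u(a) = C3*exp(2^(2/3)*a/2) - 4*a + (C1*sin(2^(2/3)*sqrt(3)*a/4) + C2*cos(2^(2/3)*sqrt(3)*a/4))*exp(-2^(2/3)*a/4) - 2


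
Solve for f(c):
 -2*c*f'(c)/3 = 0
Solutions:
 f(c) = C1


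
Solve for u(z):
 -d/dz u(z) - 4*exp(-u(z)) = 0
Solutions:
 u(z) = log(C1 - 4*z)


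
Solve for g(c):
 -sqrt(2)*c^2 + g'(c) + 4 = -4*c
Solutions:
 g(c) = C1 + sqrt(2)*c^3/3 - 2*c^2 - 4*c


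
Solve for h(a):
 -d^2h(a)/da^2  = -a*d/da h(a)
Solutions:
 h(a) = C1 + C2*erfi(sqrt(2)*a/2)


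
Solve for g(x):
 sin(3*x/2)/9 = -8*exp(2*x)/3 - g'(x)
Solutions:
 g(x) = C1 - 4*exp(2*x)/3 + 2*cos(3*x/2)/27


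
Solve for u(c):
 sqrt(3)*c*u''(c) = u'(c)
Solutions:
 u(c) = C1 + C2*c^(sqrt(3)/3 + 1)


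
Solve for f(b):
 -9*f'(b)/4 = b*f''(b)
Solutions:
 f(b) = C1 + C2/b^(5/4)


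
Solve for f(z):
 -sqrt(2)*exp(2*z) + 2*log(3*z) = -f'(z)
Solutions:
 f(z) = C1 - 2*z*log(z) + 2*z*(1 - log(3)) + sqrt(2)*exp(2*z)/2


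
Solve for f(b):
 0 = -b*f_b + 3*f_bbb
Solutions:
 f(b) = C1 + Integral(C2*airyai(3^(2/3)*b/3) + C3*airybi(3^(2/3)*b/3), b)


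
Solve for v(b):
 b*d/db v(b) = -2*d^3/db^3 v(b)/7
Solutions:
 v(b) = C1 + Integral(C2*airyai(-2^(2/3)*7^(1/3)*b/2) + C3*airybi(-2^(2/3)*7^(1/3)*b/2), b)


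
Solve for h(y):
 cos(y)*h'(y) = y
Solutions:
 h(y) = C1 + Integral(y/cos(y), y)


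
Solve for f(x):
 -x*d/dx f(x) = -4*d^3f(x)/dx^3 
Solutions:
 f(x) = C1 + Integral(C2*airyai(2^(1/3)*x/2) + C3*airybi(2^(1/3)*x/2), x)


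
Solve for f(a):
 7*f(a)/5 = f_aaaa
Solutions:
 f(a) = C1*exp(-5^(3/4)*7^(1/4)*a/5) + C2*exp(5^(3/4)*7^(1/4)*a/5) + C3*sin(5^(3/4)*7^(1/4)*a/5) + C4*cos(5^(3/4)*7^(1/4)*a/5)


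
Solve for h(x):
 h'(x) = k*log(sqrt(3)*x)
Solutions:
 h(x) = C1 + k*x*log(x) - k*x + k*x*log(3)/2


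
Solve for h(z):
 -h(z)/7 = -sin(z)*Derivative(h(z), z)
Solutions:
 h(z) = C1*(cos(z) - 1)^(1/14)/(cos(z) + 1)^(1/14)


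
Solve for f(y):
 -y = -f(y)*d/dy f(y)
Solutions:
 f(y) = -sqrt(C1 + y^2)
 f(y) = sqrt(C1 + y^2)


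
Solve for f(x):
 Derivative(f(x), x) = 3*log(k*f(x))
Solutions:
 li(k*f(x))/k = C1 + 3*x


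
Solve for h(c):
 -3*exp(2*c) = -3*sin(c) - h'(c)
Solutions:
 h(c) = C1 + 3*exp(2*c)/2 + 3*cos(c)


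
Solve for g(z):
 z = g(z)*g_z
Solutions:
 g(z) = -sqrt(C1 + z^2)
 g(z) = sqrt(C1 + z^2)


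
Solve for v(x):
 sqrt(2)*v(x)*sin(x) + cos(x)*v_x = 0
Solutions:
 v(x) = C1*cos(x)^(sqrt(2))


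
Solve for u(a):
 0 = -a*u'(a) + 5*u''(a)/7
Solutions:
 u(a) = C1 + C2*erfi(sqrt(70)*a/10)


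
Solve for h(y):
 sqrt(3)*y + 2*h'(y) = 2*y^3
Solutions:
 h(y) = C1 + y^4/4 - sqrt(3)*y^2/4


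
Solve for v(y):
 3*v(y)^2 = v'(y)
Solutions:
 v(y) = -1/(C1 + 3*y)


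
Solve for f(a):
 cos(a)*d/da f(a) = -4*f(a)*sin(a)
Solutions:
 f(a) = C1*cos(a)^4


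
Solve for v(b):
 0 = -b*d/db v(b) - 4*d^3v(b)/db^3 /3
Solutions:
 v(b) = C1 + Integral(C2*airyai(-6^(1/3)*b/2) + C3*airybi(-6^(1/3)*b/2), b)


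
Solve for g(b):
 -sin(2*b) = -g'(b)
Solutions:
 g(b) = C1 - cos(2*b)/2


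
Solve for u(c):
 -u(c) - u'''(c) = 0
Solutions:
 u(c) = C3*exp(-c) + (C1*sin(sqrt(3)*c/2) + C2*cos(sqrt(3)*c/2))*exp(c/2)


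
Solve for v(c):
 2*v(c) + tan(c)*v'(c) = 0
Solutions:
 v(c) = C1/sin(c)^2


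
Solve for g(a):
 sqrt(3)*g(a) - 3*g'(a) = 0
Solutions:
 g(a) = C1*exp(sqrt(3)*a/3)


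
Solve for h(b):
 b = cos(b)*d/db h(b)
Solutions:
 h(b) = C1 + Integral(b/cos(b), b)


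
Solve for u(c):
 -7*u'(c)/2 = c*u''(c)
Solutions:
 u(c) = C1 + C2/c^(5/2)


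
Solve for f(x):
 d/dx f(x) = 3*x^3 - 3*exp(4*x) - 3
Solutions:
 f(x) = C1 + 3*x^4/4 - 3*x - 3*exp(4*x)/4


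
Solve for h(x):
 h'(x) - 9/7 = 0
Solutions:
 h(x) = C1 + 9*x/7


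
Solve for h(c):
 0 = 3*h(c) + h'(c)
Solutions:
 h(c) = C1*exp(-3*c)


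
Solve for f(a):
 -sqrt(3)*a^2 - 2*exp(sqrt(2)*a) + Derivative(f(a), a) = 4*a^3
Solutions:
 f(a) = C1 + a^4 + sqrt(3)*a^3/3 + sqrt(2)*exp(sqrt(2)*a)


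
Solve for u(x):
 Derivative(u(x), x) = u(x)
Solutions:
 u(x) = C1*exp(x)


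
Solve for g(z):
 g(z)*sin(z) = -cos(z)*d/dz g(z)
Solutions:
 g(z) = C1*cos(z)


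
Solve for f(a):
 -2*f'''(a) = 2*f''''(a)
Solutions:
 f(a) = C1 + C2*a + C3*a^2 + C4*exp(-a)


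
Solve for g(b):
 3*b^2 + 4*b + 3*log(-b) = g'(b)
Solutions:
 g(b) = C1 + b^3 + 2*b^2 + 3*b*log(-b) - 3*b


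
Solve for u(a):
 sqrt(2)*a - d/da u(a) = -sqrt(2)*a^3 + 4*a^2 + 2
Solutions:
 u(a) = C1 + sqrt(2)*a^4/4 - 4*a^3/3 + sqrt(2)*a^2/2 - 2*a


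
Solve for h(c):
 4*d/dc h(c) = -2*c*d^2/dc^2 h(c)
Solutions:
 h(c) = C1 + C2/c


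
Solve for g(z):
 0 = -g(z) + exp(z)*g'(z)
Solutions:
 g(z) = C1*exp(-exp(-z))


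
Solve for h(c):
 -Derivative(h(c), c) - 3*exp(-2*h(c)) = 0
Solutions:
 h(c) = log(-sqrt(C1 - 6*c))
 h(c) = log(C1 - 6*c)/2


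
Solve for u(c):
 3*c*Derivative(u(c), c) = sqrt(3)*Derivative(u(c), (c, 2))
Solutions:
 u(c) = C1 + C2*erfi(sqrt(2)*3^(1/4)*c/2)


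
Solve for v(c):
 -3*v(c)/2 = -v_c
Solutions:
 v(c) = C1*exp(3*c/2)


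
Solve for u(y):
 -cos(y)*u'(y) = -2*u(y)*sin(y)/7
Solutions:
 u(y) = C1/cos(y)^(2/7)


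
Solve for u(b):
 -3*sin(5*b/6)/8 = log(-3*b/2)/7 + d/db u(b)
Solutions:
 u(b) = C1 - b*log(-b)/7 - b*log(3)/7 + b*log(2)/7 + b/7 + 9*cos(5*b/6)/20


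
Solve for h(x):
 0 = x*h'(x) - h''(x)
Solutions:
 h(x) = C1 + C2*erfi(sqrt(2)*x/2)


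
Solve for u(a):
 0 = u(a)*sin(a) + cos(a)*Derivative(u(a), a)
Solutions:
 u(a) = C1*cos(a)


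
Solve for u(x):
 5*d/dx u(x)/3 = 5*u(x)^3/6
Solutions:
 u(x) = -sqrt(-1/(C1 + x))
 u(x) = sqrt(-1/(C1 + x))


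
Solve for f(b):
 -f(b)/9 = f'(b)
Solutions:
 f(b) = C1*exp(-b/9)


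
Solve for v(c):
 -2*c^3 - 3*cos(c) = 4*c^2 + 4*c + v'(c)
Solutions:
 v(c) = C1 - c^4/2 - 4*c^3/3 - 2*c^2 - 3*sin(c)


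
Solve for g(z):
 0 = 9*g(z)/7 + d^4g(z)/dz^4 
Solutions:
 g(z) = (C1*sin(sqrt(6)*7^(3/4)*z/14) + C2*cos(sqrt(6)*7^(3/4)*z/14))*exp(-sqrt(6)*7^(3/4)*z/14) + (C3*sin(sqrt(6)*7^(3/4)*z/14) + C4*cos(sqrt(6)*7^(3/4)*z/14))*exp(sqrt(6)*7^(3/4)*z/14)


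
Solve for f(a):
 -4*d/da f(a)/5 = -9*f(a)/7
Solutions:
 f(a) = C1*exp(45*a/28)


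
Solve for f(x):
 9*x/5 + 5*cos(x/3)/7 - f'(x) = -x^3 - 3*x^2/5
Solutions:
 f(x) = C1 + x^4/4 + x^3/5 + 9*x^2/10 + 15*sin(x/3)/7


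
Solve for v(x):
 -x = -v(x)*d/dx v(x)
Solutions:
 v(x) = -sqrt(C1 + x^2)
 v(x) = sqrt(C1 + x^2)


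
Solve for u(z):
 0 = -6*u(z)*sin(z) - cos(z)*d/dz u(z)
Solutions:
 u(z) = C1*cos(z)^6


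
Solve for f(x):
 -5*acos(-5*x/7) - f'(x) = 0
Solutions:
 f(x) = C1 - 5*x*acos(-5*x/7) - sqrt(49 - 25*x^2)


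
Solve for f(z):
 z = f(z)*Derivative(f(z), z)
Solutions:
 f(z) = -sqrt(C1 + z^2)
 f(z) = sqrt(C1 + z^2)


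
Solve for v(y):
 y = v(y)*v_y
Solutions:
 v(y) = -sqrt(C1 + y^2)
 v(y) = sqrt(C1 + y^2)


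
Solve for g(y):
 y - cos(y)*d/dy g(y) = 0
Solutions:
 g(y) = C1 + Integral(y/cos(y), y)


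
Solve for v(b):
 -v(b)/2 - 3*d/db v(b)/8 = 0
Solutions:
 v(b) = C1*exp(-4*b/3)


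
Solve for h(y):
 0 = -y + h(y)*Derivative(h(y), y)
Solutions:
 h(y) = -sqrt(C1 + y^2)
 h(y) = sqrt(C1 + y^2)


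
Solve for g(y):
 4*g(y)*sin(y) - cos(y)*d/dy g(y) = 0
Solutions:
 g(y) = C1/cos(y)^4


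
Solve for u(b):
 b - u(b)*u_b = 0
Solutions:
 u(b) = -sqrt(C1 + b^2)
 u(b) = sqrt(C1 + b^2)


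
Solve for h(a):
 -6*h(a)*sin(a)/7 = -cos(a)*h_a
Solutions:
 h(a) = C1/cos(a)^(6/7)


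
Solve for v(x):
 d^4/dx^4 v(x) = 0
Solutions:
 v(x) = C1 + C2*x + C3*x^2 + C4*x^3


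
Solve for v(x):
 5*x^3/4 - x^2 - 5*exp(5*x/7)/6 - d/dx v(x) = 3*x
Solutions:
 v(x) = C1 + 5*x^4/16 - x^3/3 - 3*x^2/2 - 7*exp(5*x/7)/6


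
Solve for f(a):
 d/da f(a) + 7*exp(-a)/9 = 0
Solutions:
 f(a) = C1 + 7*exp(-a)/9


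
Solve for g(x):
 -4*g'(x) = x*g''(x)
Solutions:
 g(x) = C1 + C2/x^3


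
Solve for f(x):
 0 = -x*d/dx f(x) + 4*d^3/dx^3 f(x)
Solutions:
 f(x) = C1 + Integral(C2*airyai(2^(1/3)*x/2) + C3*airybi(2^(1/3)*x/2), x)


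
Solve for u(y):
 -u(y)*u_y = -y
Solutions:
 u(y) = -sqrt(C1 + y^2)
 u(y) = sqrt(C1 + y^2)


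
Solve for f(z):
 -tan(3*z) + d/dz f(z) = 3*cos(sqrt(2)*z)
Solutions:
 f(z) = C1 - log(cos(3*z))/3 + 3*sqrt(2)*sin(sqrt(2)*z)/2


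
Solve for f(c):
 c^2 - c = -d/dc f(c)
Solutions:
 f(c) = C1 - c^3/3 + c^2/2


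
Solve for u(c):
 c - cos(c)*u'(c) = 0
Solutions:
 u(c) = C1 + Integral(c/cos(c), c)


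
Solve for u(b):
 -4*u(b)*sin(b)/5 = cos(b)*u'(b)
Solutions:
 u(b) = C1*cos(b)^(4/5)


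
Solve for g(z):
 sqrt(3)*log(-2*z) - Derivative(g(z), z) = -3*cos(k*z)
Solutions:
 g(z) = C1 + sqrt(3)*z*(log(-z) - 1) + sqrt(3)*z*log(2) + 3*Piecewise((sin(k*z)/k, Ne(k, 0)), (z, True))


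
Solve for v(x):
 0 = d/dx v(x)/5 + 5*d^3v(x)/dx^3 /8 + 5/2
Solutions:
 v(x) = C1 + C2*sin(2*sqrt(2)*x/5) + C3*cos(2*sqrt(2)*x/5) - 25*x/2


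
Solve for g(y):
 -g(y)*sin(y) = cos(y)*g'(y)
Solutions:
 g(y) = C1*cos(y)


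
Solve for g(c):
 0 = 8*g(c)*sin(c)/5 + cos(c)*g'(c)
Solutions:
 g(c) = C1*cos(c)^(8/5)


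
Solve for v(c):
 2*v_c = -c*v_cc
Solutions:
 v(c) = C1 + C2/c


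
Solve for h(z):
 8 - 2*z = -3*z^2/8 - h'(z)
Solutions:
 h(z) = C1 - z^3/8 + z^2 - 8*z


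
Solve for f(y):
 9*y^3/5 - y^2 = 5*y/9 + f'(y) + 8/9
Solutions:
 f(y) = C1 + 9*y^4/20 - y^3/3 - 5*y^2/18 - 8*y/9


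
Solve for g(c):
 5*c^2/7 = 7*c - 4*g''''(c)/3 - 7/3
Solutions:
 g(c) = C1 + C2*c + C3*c^2 + C4*c^3 - c^6/672 + 7*c^5/160 - 7*c^4/96


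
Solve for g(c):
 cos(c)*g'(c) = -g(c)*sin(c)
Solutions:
 g(c) = C1*cos(c)


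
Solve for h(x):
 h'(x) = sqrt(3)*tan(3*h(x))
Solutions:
 h(x) = -asin(C1*exp(3*sqrt(3)*x))/3 + pi/3
 h(x) = asin(C1*exp(3*sqrt(3)*x))/3


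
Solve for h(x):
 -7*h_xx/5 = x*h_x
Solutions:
 h(x) = C1 + C2*erf(sqrt(70)*x/14)


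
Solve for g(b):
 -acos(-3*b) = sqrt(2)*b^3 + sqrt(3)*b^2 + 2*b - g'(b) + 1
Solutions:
 g(b) = C1 + sqrt(2)*b^4/4 + sqrt(3)*b^3/3 + b^2 + b*acos(-3*b) + b + sqrt(1 - 9*b^2)/3


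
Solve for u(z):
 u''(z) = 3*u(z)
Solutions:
 u(z) = C1*exp(-sqrt(3)*z) + C2*exp(sqrt(3)*z)


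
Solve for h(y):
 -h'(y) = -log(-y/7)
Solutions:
 h(y) = C1 + y*log(-y) + y*(-log(7) - 1)


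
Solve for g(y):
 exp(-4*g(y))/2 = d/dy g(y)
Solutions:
 g(y) = log(-I*(C1 + 2*y)^(1/4))
 g(y) = log(I*(C1 + 2*y)^(1/4))
 g(y) = log(-(C1 + 2*y)^(1/4))
 g(y) = log(C1 + 2*y)/4


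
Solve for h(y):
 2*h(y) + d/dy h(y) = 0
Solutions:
 h(y) = C1*exp(-2*y)


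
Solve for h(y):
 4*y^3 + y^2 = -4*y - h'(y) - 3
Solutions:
 h(y) = C1 - y^4 - y^3/3 - 2*y^2 - 3*y


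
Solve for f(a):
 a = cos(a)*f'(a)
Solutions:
 f(a) = C1 + Integral(a/cos(a), a)


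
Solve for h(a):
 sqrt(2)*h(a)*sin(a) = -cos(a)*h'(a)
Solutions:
 h(a) = C1*cos(a)^(sqrt(2))


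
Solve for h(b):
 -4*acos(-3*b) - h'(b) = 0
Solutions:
 h(b) = C1 - 4*b*acos(-3*b) - 4*sqrt(1 - 9*b^2)/3


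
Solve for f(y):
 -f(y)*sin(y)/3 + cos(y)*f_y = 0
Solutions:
 f(y) = C1/cos(y)^(1/3)


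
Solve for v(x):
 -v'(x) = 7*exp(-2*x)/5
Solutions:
 v(x) = C1 + 7*exp(-2*x)/10


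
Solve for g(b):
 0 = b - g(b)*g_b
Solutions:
 g(b) = -sqrt(C1 + b^2)
 g(b) = sqrt(C1 + b^2)


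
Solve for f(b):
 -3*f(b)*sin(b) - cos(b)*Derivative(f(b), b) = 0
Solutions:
 f(b) = C1*cos(b)^3


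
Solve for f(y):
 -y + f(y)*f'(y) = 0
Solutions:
 f(y) = -sqrt(C1 + y^2)
 f(y) = sqrt(C1 + y^2)


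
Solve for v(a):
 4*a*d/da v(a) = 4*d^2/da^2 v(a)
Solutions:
 v(a) = C1 + C2*erfi(sqrt(2)*a/2)


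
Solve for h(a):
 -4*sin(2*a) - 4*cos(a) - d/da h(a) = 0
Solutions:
 h(a) = C1 - 4*sin(a) + 2*cos(2*a)


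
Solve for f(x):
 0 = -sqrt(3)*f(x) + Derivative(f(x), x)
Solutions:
 f(x) = C1*exp(sqrt(3)*x)


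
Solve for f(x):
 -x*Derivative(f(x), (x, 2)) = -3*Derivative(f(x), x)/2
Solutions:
 f(x) = C1 + C2*x^(5/2)


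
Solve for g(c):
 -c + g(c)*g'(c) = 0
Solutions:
 g(c) = -sqrt(C1 + c^2)
 g(c) = sqrt(C1 + c^2)


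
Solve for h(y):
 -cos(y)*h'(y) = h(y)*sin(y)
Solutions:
 h(y) = C1*cos(y)


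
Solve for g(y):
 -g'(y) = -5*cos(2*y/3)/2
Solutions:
 g(y) = C1 + 15*sin(2*y/3)/4


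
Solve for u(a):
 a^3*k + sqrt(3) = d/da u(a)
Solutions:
 u(a) = C1 + a^4*k/4 + sqrt(3)*a


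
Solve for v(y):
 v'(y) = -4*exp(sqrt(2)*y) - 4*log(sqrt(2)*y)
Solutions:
 v(y) = C1 - 4*y*log(y) + 2*y*(2 - log(2)) - 2*sqrt(2)*exp(sqrt(2)*y)


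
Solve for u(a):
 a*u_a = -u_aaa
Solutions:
 u(a) = C1 + Integral(C2*airyai(-a) + C3*airybi(-a), a)


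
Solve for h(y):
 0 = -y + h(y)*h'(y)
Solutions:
 h(y) = -sqrt(C1 + y^2)
 h(y) = sqrt(C1 + y^2)


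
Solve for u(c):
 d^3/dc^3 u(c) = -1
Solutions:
 u(c) = C1 + C2*c + C3*c^2 - c^3/6


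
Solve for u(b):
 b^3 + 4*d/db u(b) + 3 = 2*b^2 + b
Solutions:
 u(b) = C1 - b^4/16 + b^3/6 + b^2/8 - 3*b/4


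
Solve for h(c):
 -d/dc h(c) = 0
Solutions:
 h(c) = C1


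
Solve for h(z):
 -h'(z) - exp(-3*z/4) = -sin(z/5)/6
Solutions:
 h(z) = C1 - 5*cos(z/5)/6 + 4*exp(-3*z/4)/3


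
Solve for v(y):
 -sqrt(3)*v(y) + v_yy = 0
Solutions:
 v(y) = C1*exp(-3^(1/4)*y) + C2*exp(3^(1/4)*y)


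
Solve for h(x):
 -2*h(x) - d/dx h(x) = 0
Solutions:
 h(x) = C1*exp(-2*x)


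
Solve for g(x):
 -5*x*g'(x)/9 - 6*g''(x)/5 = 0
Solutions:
 g(x) = C1 + C2*erf(5*sqrt(3)*x/18)


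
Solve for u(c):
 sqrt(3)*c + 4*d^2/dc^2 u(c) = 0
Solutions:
 u(c) = C1 + C2*c - sqrt(3)*c^3/24


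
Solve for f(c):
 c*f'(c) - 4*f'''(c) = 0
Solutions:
 f(c) = C1 + Integral(C2*airyai(2^(1/3)*c/2) + C3*airybi(2^(1/3)*c/2), c)


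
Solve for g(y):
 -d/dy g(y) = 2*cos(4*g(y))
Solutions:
 g(y) = -asin((C1 + exp(16*y))/(C1 - exp(16*y)))/4 + pi/4
 g(y) = asin((C1 + exp(16*y))/(C1 - exp(16*y)))/4


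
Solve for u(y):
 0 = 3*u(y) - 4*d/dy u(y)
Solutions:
 u(y) = C1*exp(3*y/4)


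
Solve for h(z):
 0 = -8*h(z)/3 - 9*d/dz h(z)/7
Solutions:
 h(z) = C1*exp(-56*z/27)


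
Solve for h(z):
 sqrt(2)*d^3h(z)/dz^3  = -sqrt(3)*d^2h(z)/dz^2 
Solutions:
 h(z) = C1 + C2*z + C3*exp(-sqrt(6)*z/2)


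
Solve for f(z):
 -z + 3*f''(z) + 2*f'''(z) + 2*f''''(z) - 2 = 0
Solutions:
 f(z) = C1 + C2*z + z^3/18 + 2*z^2/9 + (C3*sin(sqrt(5)*z/2) + C4*cos(sqrt(5)*z/2))*exp(-z/2)


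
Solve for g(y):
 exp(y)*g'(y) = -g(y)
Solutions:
 g(y) = C1*exp(exp(-y))


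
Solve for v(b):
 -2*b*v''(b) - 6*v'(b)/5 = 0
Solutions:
 v(b) = C1 + C2*b^(2/5)


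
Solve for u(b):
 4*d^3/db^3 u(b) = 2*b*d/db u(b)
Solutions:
 u(b) = C1 + Integral(C2*airyai(2^(2/3)*b/2) + C3*airybi(2^(2/3)*b/2), b)


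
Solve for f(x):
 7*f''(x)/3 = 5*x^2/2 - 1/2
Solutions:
 f(x) = C1 + C2*x + 5*x^4/56 - 3*x^2/28


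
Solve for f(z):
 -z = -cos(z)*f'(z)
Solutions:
 f(z) = C1 + Integral(z/cos(z), z)


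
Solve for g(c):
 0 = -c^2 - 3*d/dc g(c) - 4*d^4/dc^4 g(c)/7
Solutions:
 g(c) = C1 + C4*exp(-42^(1/3)*c/2) - c^3/9 + (C2*sin(14^(1/3)*3^(5/6)*c/4) + C3*cos(14^(1/3)*3^(5/6)*c/4))*exp(42^(1/3)*c/4)


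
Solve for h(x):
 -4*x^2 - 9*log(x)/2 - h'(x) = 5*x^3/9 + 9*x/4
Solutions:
 h(x) = C1 - 5*x^4/36 - 4*x^3/3 - 9*x^2/8 - 9*x*log(x)/2 + 9*x/2


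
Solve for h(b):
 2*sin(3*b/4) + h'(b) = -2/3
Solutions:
 h(b) = C1 - 2*b/3 + 8*cos(3*b/4)/3


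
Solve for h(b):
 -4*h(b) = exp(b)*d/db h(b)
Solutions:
 h(b) = C1*exp(4*exp(-b))


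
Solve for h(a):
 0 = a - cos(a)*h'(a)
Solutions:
 h(a) = C1 + Integral(a/cos(a), a)


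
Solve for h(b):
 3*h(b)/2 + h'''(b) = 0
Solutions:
 h(b) = C3*exp(-2^(2/3)*3^(1/3)*b/2) + (C1*sin(2^(2/3)*3^(5/6)*b/4) + C2*cos(2^(2/3)*3^(5/6)*b/4))*exp(2^(2/3)*3^(1/3)*b/4)


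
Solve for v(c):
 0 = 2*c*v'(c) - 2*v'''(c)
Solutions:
 v(c) = C1 + Integral(C2*airyai(c) + C3*airybi(c), c)


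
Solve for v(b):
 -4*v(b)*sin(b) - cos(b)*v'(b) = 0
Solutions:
 v(b) = C1*cos(b)^4


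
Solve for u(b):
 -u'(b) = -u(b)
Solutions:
 u(b) = C1*exp(b)


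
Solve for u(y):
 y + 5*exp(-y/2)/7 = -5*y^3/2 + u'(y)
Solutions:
 u(y) = C1 + 5*y^4/8 + y^2/2 - 10*exp(-y/2)/7


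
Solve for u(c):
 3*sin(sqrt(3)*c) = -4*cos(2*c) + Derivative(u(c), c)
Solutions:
 u(c) = C1 + 2*sin(2*c) - sqrt(3)*cos(sqrt(3)*c)


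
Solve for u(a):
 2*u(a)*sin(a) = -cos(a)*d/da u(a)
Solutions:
 u(a) = C1*cos(a)^2


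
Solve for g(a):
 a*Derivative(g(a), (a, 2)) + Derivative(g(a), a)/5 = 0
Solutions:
 g(a) = C1 + C2*a^(4/5)


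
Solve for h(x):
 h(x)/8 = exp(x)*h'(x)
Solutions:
 h(x) = C1*exp(-exp(-x)/8)


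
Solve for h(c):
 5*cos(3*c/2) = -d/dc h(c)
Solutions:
 h(c) = C1 - 10*sin(3*c/2)/3


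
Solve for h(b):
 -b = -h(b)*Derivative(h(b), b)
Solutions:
 h(b) = -sqrt(C1 + b^2)
 h(b) = sqrt(C1 + b^2)


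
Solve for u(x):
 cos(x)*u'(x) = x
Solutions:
 u(x) = C1 + Integral(x/cos(x), x)


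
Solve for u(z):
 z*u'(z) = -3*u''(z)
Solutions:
 u(z) = C1 + C2*erf(sqrt(6)*z/6)


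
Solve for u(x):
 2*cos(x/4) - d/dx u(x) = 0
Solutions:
 u(x) = C1 + 8*sin(x/4)


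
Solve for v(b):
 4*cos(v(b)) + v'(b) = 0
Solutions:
 v(b) = pi - asin((C1 + exp(8*b))/(C1 - exp(8*b)))
 v(b) = asin((C1 + exp(8*b))/(C1 - exp(8*b)))


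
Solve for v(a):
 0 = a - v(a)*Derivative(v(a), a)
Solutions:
 v(a) = -sqrt(C1 + a^2)
 v(a) = sqrt(C1 + a^2)


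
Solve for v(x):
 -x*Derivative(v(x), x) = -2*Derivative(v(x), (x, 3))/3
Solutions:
 v(x) = C1 + Integral(C2*airyai(2^(2/3)*3^(1/3)*x/2) + C3*airybi(2^(2/3)*3^(1/3)*x/2), x)


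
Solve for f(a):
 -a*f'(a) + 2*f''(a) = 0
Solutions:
 f(a) = C1 + C2*erfi(a/2)


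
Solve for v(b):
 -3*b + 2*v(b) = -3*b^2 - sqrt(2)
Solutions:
 v(b) = -3*b^2/2 + 3*b/2 - sqrt(2)/2


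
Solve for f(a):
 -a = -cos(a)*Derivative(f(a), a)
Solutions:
 f(a) = C1 + Integral(a/cos(a), a)


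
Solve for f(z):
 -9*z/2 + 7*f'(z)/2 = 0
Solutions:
 f(z) = C1 + 9*z^2/14


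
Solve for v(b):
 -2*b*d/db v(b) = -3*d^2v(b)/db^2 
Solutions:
 v(b) = C1 + C2*erfi(sqrt(3)*b/3)


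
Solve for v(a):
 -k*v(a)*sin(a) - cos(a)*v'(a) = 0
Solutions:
 v(a) = C1*exp(k*log(cos(a)))


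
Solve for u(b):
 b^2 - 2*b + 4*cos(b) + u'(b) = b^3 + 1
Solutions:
 u(b) = C1 + b^4/4 - b^3/3 + b^2 + b - 4*sin(b)


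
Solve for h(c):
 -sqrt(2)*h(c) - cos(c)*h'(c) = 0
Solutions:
 h(c) = C1*(sin(c) - 1)^(sqrt(2)/2)/(sin(c) + 1)^(sqrt(2)/2)


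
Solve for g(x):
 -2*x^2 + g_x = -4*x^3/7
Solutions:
 g(x) = C1 - x^4/7 + 2*x^3/3


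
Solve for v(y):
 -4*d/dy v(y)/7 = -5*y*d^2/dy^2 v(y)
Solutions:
 v(y) = C1 + C2*y^(39/35)


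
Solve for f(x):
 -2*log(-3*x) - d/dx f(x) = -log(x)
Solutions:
 f(x) = C1 - x*log(x) + x*(-2*log(3) + 1 - 2*I*pi)


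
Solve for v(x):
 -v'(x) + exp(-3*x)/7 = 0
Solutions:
 v(x) = C1 - exp(-3*x)/21


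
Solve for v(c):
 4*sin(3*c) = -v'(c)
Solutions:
 v(c) = C1 + 4*cos(3*c)/3


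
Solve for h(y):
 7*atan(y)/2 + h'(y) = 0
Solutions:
 h(y) = C1 - 7*y*atan(y)/2 + 7*log(y^2 + 1)/4


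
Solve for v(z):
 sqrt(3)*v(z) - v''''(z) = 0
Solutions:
 v(z) = C1*exp(-3^(1/8)*z) + C2*exp(3^(1/8)*z) + C3*sin(3^(1/8)*z) + C4*cos(3^(1/8)*z)


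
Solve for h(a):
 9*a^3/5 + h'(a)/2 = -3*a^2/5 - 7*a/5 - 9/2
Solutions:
 h(a) = C1 - 9*a^4/10 - 2*a^3/5 - 7*a^2/5 - 9*a


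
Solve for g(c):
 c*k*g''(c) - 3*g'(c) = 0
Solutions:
 g(c) = C1 + c^(((re(k) + 3)*re(k) + im(k)^2)/(re(k)^2 + im(k)^2))*(C2*sin(3*log(c)*Abs(im(k))/(re(k)^2 + im(k)^2)) + C3*cos(3*log(c)*im(k)/(re(k)^2 + im(k)^2)))


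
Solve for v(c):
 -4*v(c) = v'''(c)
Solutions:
 v(c) = C3*exp(-2^(2/3)*c) + (C1*sin(2^(2/3)*sqrt(3)*c/2) + C2*cos(2^(2/3)*sqrt(3)*c/2))*exp(2^(2/3)*c/2)


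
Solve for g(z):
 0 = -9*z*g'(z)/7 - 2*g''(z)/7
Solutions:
 g(z) = C1 + C2*erf(3*z/2)


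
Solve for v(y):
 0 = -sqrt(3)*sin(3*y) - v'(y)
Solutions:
 v(y) = C1 + sqrt(3)*cos(3*y)/3


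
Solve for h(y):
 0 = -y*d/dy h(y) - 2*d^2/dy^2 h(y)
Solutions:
 h(y) = C1 + C2*erf(y/2)


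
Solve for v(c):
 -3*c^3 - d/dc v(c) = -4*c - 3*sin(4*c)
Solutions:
 v(c) = C1 - 3*c^4/4 + 2*c^2 - 3*cos(4*c)/4


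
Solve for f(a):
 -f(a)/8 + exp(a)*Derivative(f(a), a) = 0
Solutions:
 f(a) = C1*exp(-exp(-a)/8)


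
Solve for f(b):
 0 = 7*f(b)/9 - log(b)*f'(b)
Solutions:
 f(b) = C1*exp(7*li(b)/9)


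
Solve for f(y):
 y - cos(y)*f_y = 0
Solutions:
 f(y) = C1 + Integral(y/cos(y), y)


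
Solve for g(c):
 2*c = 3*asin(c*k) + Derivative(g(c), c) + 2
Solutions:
 g(c) = C1 + c^2 - 2*c - 3*Piecewise((c*asin(c*k) + sqrt(-c^2*k^2 + 1)/k, Ne(k, 0)), (0, True))


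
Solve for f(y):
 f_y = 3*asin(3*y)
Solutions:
 f(y) = C1 + 3*y*asin(3*y) + sqrt(1 - 9*y^2)


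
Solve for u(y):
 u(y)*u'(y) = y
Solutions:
 u(y) = -sqrt(C1 + y^2)
 u(y) = sqrt(C1 + y^2)


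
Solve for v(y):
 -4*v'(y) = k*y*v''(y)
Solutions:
 v(y) = C1 + y^(((re(k) - 4)*re(k) + im(k)^2)/(re(k)^2 + im(k)^2))*(C2*sin(4*log(y)*Abs(im(k))/(re(k)^2 + im(k)^2)) + C3*cos(4*log(y)*im(k)/(re(k)^2 + im(k)^2)))


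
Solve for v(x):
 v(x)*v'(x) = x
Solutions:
 v(x) = -sqrt(C1 + x^2)
 v(x) = sqrt(C1 + x^2)


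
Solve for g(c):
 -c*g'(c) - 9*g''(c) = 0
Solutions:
 g(c) = C1 + C2*erf(sqrt(2)*c/6)


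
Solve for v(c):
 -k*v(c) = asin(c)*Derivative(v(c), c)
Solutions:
 v(c) = C1*exp(-k*Integral(1/asin(c), c))


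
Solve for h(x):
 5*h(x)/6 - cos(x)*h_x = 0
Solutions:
 h(x) = C1*(sin(x) + 1)^(5/12)/(sin(x) - 1)^(5/12)


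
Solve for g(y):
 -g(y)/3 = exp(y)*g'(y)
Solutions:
 g(y) = C1*exp(exp(-y)/3)


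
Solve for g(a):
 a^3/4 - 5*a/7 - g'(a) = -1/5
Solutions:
 g(a) = C1 + a^4/16 - 5*a^2/14 + a/5


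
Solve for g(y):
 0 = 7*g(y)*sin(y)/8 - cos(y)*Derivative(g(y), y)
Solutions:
 g(y) = C1/cos(y)^(7/8)


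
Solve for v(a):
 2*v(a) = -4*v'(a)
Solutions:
 v(a) = C1*exp(-a/2)


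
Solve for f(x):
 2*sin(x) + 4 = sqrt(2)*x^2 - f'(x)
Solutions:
 f(x) = C1 + sqrt(2)*x^3/3 - 4*x + 2*cos(x)


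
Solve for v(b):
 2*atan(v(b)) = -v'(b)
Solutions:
 Integral(1/atan(_y), (_y, v(b))) = C1 - 2*b


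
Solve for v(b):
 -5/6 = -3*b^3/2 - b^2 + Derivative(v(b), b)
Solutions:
 v(b) = C1 + 3*b^4/8 + b^3/3 - 5*b/6


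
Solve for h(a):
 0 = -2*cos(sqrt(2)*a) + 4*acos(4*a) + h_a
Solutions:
 h(a) = C1 - 4*a*acos(4*a) + sqrt(1 - 16*a^2) + sqrt(2)*sin(sqrt(2)*a)


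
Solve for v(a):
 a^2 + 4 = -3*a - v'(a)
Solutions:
 v(a) = C1 - a^3/3 - 3*a^2/2 - 4*a


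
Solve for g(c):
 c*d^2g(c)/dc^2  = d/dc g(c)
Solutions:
 g(c) = C1 + C2*c^2


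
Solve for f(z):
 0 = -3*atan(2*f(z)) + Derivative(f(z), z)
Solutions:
 Integral(1/atan(2*_y), (_y, f(z))) = C1 + 3*z


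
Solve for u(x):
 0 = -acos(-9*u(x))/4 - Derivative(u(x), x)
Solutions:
 Integral(1/acos(-9*_y), (_y, u(x))) = C1 - x/4


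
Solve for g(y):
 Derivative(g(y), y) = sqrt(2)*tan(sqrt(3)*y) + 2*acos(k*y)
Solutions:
 g(y) = C1 + 2*Piecewise((y*acos(k*y) - sqrt(-k^2*y^2 + 1)/k, Ne(k, 0)), (pi*y/2, True)) - sqrt(6)*log(cos(sqrt(3)*y))/3


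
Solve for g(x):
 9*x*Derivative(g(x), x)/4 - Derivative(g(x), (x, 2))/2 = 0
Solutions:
 g(x) = C1 + C2*erfi(3*x/2)


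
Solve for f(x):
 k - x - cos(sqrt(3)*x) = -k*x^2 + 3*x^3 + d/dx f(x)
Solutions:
 f(x) = C1 + k*x^3/3 + k*x - 3*x^4/4 - x^2/2 - sqrt(3)*sin(sqrt(3)*x)/3


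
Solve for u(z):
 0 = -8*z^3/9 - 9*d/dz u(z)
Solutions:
 u(z) = C1 - 2*z^4/81


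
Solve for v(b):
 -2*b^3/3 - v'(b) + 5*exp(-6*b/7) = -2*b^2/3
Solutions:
 v(b) = C1 - b^4/6 + 2*b^3/9 - 35*exp(-6*b/7)/6


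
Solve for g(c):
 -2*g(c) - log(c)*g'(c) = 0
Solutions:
 g(c) = C1*exp(-2*li(c))


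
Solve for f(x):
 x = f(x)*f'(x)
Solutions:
 f(x) = -sqrt(C1 + x^2)
 f(x) = sqrt(C1 + x^2)


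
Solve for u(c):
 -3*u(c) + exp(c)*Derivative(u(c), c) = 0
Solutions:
 u(c) = C1*exp(-3*exp(-c))


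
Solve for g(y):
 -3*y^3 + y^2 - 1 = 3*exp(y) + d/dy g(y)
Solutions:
 g(y) = C1 - 3*y^4/4 + y^3/3 - y - 3*exp(y)


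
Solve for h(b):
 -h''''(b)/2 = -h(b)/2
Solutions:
 h(b) = C1*exp(-b) + C2*exp(b) + C3*sin(b) + C4*cos(b)


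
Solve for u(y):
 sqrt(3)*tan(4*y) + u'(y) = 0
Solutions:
 u(y) = C1 + sqrt(3)*log(cos(4*y))/4


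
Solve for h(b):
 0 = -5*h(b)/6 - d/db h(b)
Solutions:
 h(b) = C1*exp(-5*b/6)


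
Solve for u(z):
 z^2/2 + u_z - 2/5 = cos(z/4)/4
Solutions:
 u(z) = C1 - z^3/6 + 2*z/5 + sin(z/4)


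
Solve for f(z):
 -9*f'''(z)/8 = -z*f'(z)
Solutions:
 f(z) = C1 + Integral(C2*airyai(2*3^(1/3)*z/3) + C3*airybi(2*3^(1/3)*z/3), z)
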